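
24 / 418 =12 / 209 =0.06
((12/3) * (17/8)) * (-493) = -8381/2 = -4190.50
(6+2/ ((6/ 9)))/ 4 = 9/ 4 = 2.25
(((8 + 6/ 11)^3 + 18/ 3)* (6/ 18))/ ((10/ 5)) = 419285/ 3993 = 105.01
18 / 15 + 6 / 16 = 63 / 40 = 1.58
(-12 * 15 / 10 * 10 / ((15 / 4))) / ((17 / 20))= -960 / 17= -56.47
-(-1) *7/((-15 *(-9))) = 7/135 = 0.05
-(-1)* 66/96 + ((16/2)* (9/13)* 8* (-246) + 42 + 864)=-2078545/208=-9993.00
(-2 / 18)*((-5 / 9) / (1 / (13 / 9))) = 65 / 729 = 0.09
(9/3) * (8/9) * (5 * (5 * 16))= 3200/3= 1066.67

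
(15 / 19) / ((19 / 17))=255 / 361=0.71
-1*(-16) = 16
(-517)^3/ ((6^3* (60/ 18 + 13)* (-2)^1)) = 19584.53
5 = 5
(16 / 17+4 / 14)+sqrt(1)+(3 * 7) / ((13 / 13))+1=2883 / 119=24.23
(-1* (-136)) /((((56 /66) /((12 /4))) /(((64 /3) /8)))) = 8976 /7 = 1282.29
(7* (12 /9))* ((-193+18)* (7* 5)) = -171500 /3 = -57166.67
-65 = -65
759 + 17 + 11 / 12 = 9323 / 12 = 776.92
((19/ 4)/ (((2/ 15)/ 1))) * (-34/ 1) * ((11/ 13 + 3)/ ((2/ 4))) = -121125/ 13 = -9317.31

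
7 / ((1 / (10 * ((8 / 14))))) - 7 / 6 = 233 / 6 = 38.83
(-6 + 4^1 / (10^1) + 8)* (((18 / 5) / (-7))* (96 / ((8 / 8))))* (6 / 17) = -124416 / 2975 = -41.82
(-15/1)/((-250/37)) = 111/50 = 2.22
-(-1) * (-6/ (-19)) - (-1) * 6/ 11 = 180/ 209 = 0.86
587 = 587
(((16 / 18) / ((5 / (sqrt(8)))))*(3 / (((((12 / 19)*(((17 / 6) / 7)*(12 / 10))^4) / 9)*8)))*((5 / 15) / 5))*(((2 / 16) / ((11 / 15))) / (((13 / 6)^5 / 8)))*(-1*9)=-199537506000*sqrt(2) / 341118389183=-0.83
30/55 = 6/11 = 0.55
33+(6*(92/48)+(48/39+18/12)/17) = 9870/221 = 44.66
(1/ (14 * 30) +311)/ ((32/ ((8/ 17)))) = 130621/ 28560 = 4.57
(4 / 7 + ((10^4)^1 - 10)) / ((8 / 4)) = 34967 / 7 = 4995.29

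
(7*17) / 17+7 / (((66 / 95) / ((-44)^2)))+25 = 58616 / 3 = 19538.67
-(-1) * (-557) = -557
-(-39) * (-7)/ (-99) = 91/ 33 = 2.76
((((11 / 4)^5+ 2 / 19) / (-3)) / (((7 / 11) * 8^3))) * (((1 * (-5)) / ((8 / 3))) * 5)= 120293525 / 79691776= 1.51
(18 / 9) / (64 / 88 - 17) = -22 / 179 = -0.12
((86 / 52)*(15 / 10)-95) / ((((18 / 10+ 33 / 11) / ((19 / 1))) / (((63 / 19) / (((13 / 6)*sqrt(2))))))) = -396.30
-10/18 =-0.56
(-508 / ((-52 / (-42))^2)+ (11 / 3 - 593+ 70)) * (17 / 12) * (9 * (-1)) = 7332491 / 676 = 10846.88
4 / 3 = 1.33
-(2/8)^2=-1/16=-0.06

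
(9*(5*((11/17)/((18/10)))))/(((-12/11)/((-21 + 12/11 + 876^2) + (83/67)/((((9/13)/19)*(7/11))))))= -4899343800725/430542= -11379479.36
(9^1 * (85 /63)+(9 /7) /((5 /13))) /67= 542 /2345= 0.23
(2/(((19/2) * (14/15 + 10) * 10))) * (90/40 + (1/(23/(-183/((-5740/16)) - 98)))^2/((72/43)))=509021915711/20366114147400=0.02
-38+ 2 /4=-37.50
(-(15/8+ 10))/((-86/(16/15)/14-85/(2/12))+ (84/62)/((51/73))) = 700910/30327691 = 0.02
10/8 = 5/4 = 1.25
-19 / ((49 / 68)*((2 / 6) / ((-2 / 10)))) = 3876 / 245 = 15.82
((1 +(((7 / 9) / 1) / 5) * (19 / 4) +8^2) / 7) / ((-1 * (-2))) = 4.70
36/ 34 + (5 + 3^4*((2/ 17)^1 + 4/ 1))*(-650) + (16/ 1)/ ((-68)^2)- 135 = -63631458/ 289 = -220178.06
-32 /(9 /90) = -320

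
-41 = -41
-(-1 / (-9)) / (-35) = 1 / 315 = 0.00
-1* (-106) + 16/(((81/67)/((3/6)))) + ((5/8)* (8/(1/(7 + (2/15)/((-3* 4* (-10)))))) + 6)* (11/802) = 147047599/1299240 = 113.18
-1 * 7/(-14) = 1/2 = 0.50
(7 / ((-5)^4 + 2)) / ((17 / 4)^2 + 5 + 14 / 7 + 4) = 112 / 291555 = 0.00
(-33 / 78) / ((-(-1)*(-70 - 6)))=11 / 1976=0.01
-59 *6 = -354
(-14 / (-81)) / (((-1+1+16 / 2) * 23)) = 7 / 7452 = 0.00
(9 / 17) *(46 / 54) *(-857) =-19711 / 51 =-386.49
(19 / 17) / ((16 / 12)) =57 / 68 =0.84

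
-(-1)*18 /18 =1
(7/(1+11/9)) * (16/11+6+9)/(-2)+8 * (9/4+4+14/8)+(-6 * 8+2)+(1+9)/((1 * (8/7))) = 367/440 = 0.83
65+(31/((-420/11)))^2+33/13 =156390853/2293200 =68.20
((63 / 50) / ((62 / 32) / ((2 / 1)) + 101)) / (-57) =-0.00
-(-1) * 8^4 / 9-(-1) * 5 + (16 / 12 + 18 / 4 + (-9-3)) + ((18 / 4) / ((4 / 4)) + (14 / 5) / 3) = 20672 / 45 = 459.38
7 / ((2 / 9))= 63 / 2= 31.50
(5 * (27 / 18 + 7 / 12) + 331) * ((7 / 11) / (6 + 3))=28679 / 1188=24.14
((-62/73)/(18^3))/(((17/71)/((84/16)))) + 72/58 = 173253485/139925232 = 1.24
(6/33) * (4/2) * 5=20/11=1.82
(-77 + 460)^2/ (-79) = -146689/ 79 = -1856.82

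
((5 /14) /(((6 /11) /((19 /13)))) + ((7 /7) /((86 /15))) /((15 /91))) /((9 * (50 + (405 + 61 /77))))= 1040831 /2118815712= 0.00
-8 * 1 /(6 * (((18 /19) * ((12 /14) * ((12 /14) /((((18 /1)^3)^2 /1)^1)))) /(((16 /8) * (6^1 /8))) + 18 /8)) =-48866328 /82461929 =-0.59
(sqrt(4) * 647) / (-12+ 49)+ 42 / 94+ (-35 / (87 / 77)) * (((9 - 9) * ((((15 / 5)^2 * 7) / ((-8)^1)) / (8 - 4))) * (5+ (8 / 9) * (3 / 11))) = 61595 / 1739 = 35.42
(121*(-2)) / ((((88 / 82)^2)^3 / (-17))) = 2693.09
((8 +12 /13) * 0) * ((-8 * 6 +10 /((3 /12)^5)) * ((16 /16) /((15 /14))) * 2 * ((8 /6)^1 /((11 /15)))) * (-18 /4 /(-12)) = 0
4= 4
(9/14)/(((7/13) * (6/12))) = 117/49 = 2.39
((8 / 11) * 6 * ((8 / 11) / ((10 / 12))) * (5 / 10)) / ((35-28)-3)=288 / 605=0.48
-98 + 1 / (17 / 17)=-97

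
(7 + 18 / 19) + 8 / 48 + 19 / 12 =9.70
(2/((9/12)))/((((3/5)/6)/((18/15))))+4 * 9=68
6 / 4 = 3 / 2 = 1.50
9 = 9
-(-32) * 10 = 320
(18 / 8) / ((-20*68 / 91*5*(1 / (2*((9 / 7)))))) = -1053 / 13600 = -0.08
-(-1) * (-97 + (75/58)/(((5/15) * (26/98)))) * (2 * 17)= -2800.85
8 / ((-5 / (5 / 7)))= -8 / 7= -1.14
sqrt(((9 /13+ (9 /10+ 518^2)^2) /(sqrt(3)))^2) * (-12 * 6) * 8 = -23943289046799.73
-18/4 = -9/2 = -4.50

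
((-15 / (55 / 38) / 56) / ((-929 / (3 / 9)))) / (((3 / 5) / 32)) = 760 / 214599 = 0.00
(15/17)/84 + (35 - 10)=11905/476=25.01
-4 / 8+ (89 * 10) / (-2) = -891 / 2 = -445.50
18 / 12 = 1.50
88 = 88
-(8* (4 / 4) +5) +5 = -8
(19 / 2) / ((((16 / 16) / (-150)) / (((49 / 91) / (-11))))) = 9975 / 143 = 69.76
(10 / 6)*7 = 35 / 3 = 11.67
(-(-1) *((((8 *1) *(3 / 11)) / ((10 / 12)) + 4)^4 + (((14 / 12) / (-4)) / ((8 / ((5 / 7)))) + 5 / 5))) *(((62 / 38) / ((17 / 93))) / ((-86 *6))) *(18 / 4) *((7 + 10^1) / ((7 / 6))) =-1535109940231137 / 705110560000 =-2177.12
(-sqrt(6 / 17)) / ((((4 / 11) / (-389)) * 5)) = 4279 * sqrt(102) / 340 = 127.11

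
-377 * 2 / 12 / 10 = -377 / 60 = -6.28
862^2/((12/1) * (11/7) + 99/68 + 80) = 7407.25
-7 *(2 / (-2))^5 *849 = 5943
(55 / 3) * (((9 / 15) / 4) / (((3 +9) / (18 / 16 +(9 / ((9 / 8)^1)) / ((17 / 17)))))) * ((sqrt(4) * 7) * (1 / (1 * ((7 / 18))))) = 2409 / 32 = 75.28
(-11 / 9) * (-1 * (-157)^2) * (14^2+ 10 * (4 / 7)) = 382848268 / 63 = 6076956.63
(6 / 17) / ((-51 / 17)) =-2 / 17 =-0.12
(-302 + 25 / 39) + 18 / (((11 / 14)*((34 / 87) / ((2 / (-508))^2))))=-70896773479 / 235257594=-301.36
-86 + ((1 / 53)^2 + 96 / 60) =-1185393 / 14045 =-84.40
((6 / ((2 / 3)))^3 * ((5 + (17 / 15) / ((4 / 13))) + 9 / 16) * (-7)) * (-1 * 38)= 71715861 / 40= 1792896.52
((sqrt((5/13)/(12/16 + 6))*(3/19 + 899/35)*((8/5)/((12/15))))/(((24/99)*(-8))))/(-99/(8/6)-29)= 7271*sqrt(195)/1647870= 0.06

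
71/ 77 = 0.92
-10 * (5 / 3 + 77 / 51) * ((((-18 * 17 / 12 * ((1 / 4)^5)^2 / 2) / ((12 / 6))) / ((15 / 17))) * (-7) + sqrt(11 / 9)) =-180 * sqrt(11) / 17 - 3213 / 2097152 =-35.12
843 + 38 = 881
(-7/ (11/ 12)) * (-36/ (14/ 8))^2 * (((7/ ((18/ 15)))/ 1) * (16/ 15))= -221184/ 11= -20107.64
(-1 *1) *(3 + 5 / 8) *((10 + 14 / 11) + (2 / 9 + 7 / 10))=-350117 / 7920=-44.21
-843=-843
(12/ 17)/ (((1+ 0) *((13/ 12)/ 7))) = 1008/ 221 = 4.56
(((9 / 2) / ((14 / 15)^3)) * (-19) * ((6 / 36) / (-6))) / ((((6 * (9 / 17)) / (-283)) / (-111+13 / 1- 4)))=582732375 / 21952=26545.75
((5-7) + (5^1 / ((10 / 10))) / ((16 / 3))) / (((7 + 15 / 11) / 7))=-1309 / 1472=-0.89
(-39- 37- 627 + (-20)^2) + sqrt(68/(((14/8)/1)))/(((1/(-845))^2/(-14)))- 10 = -5712200*sqrt(119)- 313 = -62313058.34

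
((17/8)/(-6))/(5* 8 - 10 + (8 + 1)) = -17/1872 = -0.01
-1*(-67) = 67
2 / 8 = 1 / 4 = 0.25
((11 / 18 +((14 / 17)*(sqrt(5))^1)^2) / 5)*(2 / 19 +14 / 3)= 166552 / 43605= 3.82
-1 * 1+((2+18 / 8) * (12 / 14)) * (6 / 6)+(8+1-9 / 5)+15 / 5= 899 / 70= 12.84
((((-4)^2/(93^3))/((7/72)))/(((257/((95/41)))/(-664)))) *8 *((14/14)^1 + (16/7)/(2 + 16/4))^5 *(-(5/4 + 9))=331223879403520/656650037252727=0.50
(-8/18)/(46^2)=-1/4761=-0.00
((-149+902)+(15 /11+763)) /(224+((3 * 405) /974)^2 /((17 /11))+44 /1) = 269183968972 /47722469641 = 5.64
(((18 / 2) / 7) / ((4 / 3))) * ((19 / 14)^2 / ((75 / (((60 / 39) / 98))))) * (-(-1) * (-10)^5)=-8122500 / 218491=-37.18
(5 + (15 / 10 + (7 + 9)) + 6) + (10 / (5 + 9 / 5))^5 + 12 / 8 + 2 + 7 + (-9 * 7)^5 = -1409117907494303 / 1419857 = -992436497.12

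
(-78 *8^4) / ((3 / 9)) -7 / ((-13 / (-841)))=-12465919 / 13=-958916.85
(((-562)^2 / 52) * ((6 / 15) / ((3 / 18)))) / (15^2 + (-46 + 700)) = 315844 / 19045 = 16.58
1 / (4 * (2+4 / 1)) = 1 / 24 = 0.04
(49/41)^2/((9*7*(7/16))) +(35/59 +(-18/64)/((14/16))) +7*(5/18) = 56685799/24993108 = 2.27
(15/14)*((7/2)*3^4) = 1215/4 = 303.75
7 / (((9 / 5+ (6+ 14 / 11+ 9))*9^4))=55 / 931662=0.00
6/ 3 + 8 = 10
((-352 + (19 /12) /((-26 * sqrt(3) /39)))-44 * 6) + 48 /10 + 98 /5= -2958 /5-19 * sqrt(3) /24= -592.97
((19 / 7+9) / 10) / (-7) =-41 / 245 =-0.17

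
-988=-988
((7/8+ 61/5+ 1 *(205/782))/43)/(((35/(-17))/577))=-86.93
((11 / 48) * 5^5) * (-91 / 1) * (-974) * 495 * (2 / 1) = 251360484375 / 4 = 62840121093.75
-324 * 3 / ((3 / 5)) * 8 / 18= -720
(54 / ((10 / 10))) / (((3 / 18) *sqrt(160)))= 81 *sqrt(10) / 10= 25.61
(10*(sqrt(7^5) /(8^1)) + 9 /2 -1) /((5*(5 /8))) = 28 /25 + 98*sqrt(7) /5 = 52.98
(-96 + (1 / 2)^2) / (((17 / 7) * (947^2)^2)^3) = -131369 / 10223662481870972692452532548921788076932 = -0.00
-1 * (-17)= 17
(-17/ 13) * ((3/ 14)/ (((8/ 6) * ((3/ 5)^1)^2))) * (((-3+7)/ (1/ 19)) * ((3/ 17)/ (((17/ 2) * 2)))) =-1425/ 3094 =-0.46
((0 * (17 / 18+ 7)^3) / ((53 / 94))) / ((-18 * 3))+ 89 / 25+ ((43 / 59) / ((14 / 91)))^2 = 9051261 / 348100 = 26.00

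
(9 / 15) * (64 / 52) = 48 / 65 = 0.74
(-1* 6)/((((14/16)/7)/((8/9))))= -128/3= -42.67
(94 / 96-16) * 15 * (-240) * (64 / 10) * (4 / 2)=692160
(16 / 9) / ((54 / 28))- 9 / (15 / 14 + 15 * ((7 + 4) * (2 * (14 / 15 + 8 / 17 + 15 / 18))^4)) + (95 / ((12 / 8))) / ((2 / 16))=32194986375548793386 / 63427355903162817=507.59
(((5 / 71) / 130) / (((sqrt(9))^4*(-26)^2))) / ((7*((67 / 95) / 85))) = 8075 / 47406321144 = 0.00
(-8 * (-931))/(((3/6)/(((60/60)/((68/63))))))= 234612/17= 13800.71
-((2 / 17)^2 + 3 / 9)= -0.35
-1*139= -139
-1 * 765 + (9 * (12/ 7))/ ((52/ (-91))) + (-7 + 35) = -764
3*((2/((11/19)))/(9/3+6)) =38/33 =1.15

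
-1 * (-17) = 17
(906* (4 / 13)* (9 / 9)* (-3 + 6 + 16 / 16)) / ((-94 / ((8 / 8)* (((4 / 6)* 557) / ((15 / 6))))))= -5382848 / 3055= -1761.98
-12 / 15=-4 / 5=-0.80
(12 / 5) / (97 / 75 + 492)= 180 / 36997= 0.00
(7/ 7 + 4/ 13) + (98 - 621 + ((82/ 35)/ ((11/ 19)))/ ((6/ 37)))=-7458511/ 15015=-496.74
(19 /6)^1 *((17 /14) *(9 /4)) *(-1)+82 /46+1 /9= -6.76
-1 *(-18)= 18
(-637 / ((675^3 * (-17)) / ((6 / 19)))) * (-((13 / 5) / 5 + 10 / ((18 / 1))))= -308308 / 7450323046875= -0.00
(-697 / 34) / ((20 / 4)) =-41 / 10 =-4.10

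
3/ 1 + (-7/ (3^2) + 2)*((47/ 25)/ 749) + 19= 3708067/ 168525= 22.00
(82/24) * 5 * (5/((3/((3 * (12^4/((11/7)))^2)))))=1799652556800/121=14873161626.45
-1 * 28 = -28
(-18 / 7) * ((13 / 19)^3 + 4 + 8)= -1521090 / 48013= -31.68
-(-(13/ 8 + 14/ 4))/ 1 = 41/ 8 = 5.12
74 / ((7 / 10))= 740 / 7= 105.71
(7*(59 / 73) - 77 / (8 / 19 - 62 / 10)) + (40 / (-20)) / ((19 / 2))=14293600 / 761463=18.77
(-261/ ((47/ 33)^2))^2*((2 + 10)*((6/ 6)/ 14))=484716746646/ 34157767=14190.53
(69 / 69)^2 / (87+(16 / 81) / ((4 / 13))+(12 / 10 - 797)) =-405 / 286804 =-0.00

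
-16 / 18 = -8 / 9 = -0.89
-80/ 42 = -1.90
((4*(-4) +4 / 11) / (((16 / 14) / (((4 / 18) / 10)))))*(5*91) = -27391 / 198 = -138.34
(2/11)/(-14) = -1/77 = -0.01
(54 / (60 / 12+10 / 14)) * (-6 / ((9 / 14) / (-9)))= 3969 / 5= 793.80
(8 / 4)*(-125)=-250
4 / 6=2 / 3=0.67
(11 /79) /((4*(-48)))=-0.00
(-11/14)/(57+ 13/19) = -209/15344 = -0.01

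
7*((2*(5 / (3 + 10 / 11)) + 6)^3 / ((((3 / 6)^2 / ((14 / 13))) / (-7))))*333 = -45537773912064 / 1033591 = -44057827.43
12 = 12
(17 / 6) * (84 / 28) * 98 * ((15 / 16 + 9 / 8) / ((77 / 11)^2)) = 561 / 16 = 35.06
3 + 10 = 13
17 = 17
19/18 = 1.06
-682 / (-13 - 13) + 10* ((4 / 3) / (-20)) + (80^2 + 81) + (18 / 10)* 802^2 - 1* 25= 227028509 / 195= 1164248.76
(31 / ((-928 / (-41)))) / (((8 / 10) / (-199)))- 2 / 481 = -608301669 / 1785472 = -340.70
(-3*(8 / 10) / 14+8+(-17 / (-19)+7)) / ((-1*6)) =-5228 / 1995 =-2.62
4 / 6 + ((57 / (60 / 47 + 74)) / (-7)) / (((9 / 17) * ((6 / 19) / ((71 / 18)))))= -15129713 / 8024184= -1.89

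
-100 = -100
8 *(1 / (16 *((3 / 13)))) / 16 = 13 / 96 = 0.14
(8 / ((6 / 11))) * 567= 8316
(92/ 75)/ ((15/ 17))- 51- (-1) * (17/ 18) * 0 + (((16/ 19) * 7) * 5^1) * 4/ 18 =-306803/ 7125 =-43.06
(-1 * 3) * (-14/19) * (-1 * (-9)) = 378/19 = 19.89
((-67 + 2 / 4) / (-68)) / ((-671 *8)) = -133 / 730048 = -0.00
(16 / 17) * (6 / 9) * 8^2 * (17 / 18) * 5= 5120 / 27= 189.63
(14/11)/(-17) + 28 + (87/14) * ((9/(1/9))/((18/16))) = 622238/1309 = 475.35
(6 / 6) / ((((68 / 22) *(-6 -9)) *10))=-11 / 5100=-0.00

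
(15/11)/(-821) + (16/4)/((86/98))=1769431/388333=4.56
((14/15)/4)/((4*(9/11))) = 77/1080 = 0.07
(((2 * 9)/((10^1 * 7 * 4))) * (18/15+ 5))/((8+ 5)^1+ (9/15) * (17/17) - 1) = 31/980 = 0.03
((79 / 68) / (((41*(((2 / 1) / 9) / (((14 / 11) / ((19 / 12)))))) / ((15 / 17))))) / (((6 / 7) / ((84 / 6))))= 3658095 / 2476441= 1.48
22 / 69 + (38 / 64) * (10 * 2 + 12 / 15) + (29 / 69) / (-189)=3303707 / 260820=12.67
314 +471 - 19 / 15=11756 / 15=783.73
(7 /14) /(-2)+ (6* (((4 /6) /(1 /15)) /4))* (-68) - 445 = -5861 /4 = -1465.25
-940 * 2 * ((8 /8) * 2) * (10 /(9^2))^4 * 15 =-188000000 /14348907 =-13.10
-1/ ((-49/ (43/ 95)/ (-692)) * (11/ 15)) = -89268/ 10241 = -8.72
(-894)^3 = -714516984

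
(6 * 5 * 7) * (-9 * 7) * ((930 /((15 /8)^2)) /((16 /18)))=-3937248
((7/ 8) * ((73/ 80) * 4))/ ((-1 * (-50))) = 511/ 8000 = 0.06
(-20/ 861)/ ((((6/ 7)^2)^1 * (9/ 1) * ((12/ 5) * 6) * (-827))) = 175/ 593236872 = 0.00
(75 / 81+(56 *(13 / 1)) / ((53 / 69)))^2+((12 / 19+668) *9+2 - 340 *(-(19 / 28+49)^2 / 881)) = 6093594084407021603 / 6718384390284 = 907002.89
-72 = -72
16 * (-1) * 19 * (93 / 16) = -1767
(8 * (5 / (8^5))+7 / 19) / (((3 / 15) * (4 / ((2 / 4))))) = 143835 / 622592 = 0.23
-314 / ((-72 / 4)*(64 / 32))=157 / 18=8.72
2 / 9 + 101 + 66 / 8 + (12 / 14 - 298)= -47293 / 252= -187.67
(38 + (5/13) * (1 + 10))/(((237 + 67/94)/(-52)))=-206424/22345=-9.24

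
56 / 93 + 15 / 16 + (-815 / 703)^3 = -0.02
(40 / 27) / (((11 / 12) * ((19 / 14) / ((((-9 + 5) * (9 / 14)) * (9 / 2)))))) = -2880 / 209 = -13.78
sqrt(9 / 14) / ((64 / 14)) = 0.18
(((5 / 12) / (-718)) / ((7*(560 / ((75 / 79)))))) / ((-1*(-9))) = -25 / 1600921728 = -0.00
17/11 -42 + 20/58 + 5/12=-39.69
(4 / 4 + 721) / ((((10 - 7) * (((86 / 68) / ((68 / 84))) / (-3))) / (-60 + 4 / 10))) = 124360168 / 4515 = 27543.78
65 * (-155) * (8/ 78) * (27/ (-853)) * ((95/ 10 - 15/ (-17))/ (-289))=-4924350/ 4190789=-1.18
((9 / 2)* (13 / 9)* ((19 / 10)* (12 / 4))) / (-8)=-741 / 160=-4.63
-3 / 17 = -0.18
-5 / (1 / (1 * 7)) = -35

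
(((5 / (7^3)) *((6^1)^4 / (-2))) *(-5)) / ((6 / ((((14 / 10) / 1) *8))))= 4320 / 49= 88.16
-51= -51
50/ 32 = 25/ 16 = 1.56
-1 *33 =-33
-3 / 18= -1 / 6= -0.17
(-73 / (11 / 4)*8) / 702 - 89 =-344797 / 3861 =-89.30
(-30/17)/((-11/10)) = 300/187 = 1.60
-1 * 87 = -87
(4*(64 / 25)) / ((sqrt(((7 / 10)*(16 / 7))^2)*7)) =32 / 35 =0.91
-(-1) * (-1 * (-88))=88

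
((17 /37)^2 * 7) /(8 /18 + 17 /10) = 182070 /264217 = 0.69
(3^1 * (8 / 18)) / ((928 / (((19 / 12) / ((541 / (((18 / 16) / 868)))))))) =0.00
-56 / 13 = -4.31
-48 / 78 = -8 / 13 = -0.62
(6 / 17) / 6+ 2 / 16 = 25 / 136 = 0.18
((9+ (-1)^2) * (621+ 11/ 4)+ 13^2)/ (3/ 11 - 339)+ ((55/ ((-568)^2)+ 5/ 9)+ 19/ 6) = -3043520005/ 200349504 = -15.19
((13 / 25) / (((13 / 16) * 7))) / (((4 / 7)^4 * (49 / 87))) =609 / 400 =1.52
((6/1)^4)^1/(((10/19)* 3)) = 4104/5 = 820.80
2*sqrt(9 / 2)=3*sqrt(2)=4.24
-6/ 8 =-3/ 4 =-0.75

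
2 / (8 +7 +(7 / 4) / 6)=48 / 367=0.13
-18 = -18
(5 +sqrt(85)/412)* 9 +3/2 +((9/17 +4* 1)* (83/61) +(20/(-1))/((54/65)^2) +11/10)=9* sqrt(85)/412 +93683644/3779865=24.99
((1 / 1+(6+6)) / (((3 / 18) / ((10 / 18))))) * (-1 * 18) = -780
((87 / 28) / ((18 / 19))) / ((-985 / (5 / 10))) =-551 / 330960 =-0.00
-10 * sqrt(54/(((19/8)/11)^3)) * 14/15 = -9856 * sqrt(627)/361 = -683.64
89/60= 1.48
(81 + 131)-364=-152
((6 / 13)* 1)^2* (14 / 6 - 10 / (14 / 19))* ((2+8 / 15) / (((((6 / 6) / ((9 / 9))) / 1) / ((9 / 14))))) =-161424 / 41405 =-3.90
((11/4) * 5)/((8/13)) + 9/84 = 5029/224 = 22.45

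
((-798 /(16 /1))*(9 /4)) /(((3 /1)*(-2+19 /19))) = 1197 /32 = 37.41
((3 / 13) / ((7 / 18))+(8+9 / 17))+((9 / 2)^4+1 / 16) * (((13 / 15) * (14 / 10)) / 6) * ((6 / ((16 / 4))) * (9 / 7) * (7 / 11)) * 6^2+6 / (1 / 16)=3769.40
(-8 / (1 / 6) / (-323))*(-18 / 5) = -864 / 1615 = -0.53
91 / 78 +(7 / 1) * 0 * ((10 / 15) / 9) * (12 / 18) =1.17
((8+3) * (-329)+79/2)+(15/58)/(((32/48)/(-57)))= -3601.61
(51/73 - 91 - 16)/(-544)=485/2482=0.20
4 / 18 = 2 / 9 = 0.22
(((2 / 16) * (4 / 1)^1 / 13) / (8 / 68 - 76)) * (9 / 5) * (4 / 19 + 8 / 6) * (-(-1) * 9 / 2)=-1683 / 265525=-0.01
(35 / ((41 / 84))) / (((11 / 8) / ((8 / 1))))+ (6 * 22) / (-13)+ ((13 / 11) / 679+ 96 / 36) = 409.72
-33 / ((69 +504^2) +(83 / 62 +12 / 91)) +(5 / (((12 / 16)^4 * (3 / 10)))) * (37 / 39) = 678930294126478 / 13585808951559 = 49.97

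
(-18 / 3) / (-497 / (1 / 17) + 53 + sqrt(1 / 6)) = 6*sqrt(6) / 422956895 + 302256 / 422956895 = 0.00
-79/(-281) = 79/281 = 0.28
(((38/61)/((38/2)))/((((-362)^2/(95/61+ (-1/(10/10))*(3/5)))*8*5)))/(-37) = -73/451043619700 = -0.00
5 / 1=5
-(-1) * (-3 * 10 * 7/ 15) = -14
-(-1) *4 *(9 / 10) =18 / 5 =3.60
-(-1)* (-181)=-181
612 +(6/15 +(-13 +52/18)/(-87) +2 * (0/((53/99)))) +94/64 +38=81680677/125280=651.98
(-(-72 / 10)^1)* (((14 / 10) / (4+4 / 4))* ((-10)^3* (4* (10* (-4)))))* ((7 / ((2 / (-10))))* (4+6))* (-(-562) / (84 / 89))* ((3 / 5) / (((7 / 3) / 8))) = -138289766400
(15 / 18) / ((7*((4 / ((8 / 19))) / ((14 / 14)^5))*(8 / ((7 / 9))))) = 5 / 4104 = 0.00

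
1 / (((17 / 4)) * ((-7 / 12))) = -48 / 119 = -0.40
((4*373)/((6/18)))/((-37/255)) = -1141380/37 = -30848.11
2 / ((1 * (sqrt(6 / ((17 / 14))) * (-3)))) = -sqrt(357) / 63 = -0.30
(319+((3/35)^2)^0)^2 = 102400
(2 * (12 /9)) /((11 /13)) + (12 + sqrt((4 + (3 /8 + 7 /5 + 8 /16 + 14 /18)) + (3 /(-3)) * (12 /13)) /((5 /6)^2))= 3 * sqrt(3729310) /1625 + 500 /33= 18.72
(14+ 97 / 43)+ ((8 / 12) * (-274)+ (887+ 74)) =102502 / 129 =794.59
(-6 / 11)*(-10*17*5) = 5100 / 11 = 463.64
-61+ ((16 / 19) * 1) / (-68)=-19707 / 323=-61.01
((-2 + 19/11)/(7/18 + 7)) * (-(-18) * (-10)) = 9720/1463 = 6.64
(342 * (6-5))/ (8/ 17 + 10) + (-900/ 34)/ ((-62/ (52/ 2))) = 2052639/ 46903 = 43.76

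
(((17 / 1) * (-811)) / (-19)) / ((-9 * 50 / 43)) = -592841 / 8550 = -69.34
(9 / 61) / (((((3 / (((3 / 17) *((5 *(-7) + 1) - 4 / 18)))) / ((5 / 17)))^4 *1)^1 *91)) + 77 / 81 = 3834324024024109 / 4032664449369777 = 0.95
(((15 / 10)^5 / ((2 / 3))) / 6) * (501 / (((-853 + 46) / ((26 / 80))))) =-527553 / 1377280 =-0.38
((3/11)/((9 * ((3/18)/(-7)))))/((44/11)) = -0.32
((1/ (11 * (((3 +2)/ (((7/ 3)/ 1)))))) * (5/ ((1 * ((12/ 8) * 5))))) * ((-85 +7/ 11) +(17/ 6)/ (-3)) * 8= -945896/ 49005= -19.30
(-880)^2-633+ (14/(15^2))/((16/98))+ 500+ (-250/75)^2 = 696850643/900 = 774278.49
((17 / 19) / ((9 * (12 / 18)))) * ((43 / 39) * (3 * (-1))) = -731 / 1482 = -0.49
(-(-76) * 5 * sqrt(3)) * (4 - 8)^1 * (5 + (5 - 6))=-6080 * sqrt(3)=-10530.87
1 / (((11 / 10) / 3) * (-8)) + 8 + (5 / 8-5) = 289 / 88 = 3.28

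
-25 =-25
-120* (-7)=840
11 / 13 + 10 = 141 / 13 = 10.85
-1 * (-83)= 83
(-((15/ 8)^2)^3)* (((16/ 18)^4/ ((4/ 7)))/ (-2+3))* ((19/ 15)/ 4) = -415625/ 27648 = -15.03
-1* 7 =-7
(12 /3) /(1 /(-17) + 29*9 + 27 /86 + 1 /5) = 29240 /1911237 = 0.02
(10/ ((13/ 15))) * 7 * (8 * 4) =33600/ 13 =2584.62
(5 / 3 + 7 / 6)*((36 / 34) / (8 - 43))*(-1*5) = 3 / 7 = 0.43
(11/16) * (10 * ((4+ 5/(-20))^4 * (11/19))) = 30628125/38912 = 787.11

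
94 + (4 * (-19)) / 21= 1898 / 21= 90.38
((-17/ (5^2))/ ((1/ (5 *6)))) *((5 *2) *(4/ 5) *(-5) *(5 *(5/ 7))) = 20400/ 7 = 2914.29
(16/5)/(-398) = -8/995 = -0.01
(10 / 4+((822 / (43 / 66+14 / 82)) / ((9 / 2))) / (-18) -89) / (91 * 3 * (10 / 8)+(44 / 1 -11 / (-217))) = -1718041514 / 6697181025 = -0.26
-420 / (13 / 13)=-420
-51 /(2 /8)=-204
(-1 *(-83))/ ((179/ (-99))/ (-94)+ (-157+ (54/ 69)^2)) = -0.53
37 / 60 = 0.62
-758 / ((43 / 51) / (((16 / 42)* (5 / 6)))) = -257720 / 903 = -285.40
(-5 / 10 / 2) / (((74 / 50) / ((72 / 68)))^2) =-0.13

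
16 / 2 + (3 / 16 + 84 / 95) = 13789 / 1520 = 9.07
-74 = -74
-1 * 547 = -547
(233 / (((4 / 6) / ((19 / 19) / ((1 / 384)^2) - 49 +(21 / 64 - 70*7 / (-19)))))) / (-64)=-125315791029 / 155648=-805123.04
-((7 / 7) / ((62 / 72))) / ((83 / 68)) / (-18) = 0.05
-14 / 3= -4.67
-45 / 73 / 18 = -5 / 146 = -0.03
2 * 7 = 14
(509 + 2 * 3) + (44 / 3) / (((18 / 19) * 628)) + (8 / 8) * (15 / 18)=2186722 / 4239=515.86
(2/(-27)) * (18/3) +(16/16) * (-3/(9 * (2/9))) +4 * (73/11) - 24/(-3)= 6455/198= 32.60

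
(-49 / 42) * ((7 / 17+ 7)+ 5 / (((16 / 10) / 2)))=-15.94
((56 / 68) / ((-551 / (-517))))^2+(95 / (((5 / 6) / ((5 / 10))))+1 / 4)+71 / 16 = 87438278347 / 1403851024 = 62.28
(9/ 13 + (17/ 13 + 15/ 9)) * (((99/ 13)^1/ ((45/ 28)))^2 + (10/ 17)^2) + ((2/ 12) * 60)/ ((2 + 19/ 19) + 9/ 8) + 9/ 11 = 3499071391/ 40293825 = 86.84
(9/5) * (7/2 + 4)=13.50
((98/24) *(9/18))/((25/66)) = 539/100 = 5.39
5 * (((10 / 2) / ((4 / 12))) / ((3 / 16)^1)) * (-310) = -124000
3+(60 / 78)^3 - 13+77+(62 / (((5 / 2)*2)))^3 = 1974.08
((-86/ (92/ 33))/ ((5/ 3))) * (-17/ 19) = 16.56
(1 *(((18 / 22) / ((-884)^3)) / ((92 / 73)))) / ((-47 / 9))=5913 / 32857549094656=0.00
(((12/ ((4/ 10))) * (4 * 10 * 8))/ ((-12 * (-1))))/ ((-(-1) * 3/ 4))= 3200/ 3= 1066.67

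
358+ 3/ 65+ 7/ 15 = 13982/ 39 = 358.51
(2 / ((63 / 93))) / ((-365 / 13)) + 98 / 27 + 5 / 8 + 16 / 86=102885599 / 23730840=4.34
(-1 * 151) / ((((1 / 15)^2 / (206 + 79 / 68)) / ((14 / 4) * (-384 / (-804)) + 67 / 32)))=-3863784825225 / 145792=-26502035.95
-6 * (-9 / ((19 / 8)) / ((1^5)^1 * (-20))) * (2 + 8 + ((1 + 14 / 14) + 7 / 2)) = -1674 / 95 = -17.62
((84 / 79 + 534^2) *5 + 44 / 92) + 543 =2591639420 / 1817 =1426328.79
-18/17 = -1.06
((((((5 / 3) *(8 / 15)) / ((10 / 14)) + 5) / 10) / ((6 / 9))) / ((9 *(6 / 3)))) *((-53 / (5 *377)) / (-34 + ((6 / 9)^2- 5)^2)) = 44679 / 404521000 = 0.00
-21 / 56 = -3 / 8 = -0.38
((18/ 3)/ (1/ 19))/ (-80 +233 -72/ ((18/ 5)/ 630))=-0.01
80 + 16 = 96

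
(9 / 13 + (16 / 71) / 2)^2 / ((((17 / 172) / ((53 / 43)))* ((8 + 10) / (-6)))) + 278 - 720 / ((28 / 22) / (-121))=20902456586458 / 304138653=68726.73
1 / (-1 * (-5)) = 1 / 5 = 0.20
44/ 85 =0.52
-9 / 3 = -3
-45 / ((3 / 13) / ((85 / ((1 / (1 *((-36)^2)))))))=-21481200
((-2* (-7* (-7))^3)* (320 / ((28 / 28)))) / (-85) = 15059072 / 17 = 885827.76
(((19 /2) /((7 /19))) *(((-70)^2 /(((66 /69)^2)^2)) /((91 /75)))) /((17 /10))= 73175.69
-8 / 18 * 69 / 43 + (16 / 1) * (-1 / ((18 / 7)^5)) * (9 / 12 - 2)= -10873183 / 20312856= -0.54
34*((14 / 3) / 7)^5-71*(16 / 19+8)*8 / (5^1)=-23084672 / 23085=-999.99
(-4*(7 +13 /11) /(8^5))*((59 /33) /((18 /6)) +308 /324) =-3445 /2230272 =-0.00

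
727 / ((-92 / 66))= -23991 / 46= -521.54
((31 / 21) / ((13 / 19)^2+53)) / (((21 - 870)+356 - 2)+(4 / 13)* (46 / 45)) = -727415 / 13033591858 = -0.00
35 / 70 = 1 / 2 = 0.50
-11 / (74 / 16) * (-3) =264 / 37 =7.14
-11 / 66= -0.17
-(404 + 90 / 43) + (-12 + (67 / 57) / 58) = -59432387 / 142158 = -418.07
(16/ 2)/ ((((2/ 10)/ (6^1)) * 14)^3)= 27000/ 343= 78.72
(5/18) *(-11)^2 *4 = 134.44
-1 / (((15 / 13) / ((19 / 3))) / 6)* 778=-384332 / 15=-25622.13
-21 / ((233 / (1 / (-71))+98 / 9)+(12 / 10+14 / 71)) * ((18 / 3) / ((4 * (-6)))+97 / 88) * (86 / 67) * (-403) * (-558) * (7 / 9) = 18922767625125 / 77850240094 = 243.07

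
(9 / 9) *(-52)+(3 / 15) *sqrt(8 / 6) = -52+2 *sqrt(3) / 15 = -51.77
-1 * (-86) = 86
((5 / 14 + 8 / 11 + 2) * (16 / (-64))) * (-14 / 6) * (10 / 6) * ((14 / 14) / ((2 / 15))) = 22.49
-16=-16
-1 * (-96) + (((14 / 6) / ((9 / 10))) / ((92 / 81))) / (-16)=70551 / 736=95.86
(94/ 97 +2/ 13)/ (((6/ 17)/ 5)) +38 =67978/ 1261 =53.91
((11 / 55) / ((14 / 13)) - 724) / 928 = -50667 / 64960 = -0.78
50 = 50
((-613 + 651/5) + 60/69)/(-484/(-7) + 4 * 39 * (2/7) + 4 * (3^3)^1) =-193977/89240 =-2.17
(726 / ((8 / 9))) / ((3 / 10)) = 5445 / 2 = 2722.50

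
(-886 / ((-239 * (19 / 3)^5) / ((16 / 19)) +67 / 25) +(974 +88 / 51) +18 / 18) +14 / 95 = 1330427073045828571 / 1361924066230755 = 976.87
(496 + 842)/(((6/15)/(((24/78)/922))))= 6690/5993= 1.12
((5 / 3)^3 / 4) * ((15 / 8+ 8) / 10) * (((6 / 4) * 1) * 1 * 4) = 6.86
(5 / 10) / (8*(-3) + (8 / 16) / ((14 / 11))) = -0.02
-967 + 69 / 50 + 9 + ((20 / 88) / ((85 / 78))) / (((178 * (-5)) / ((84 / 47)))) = -37414429031 / 39111050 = -956.62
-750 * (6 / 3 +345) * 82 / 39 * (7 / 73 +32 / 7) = -16965697500 / 6643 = -2553921.04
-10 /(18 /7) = -3.89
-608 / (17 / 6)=-3648 / 17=-214.59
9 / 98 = 0.09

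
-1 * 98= -98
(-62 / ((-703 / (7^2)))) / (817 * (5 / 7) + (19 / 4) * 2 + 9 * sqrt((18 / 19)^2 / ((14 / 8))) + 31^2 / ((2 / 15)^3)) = 73495279497584 / 6905084897364265957-440971776 * sqrt(7) / 6905084897364265957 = 0.00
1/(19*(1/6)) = 6/19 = 0.32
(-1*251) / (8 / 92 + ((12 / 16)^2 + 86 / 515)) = -47569520 / 154733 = -307.43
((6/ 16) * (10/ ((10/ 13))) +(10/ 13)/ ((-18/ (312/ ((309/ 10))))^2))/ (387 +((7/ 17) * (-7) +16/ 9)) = 598023127/ 45099113616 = 0.01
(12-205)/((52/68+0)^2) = -55777/169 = -330.04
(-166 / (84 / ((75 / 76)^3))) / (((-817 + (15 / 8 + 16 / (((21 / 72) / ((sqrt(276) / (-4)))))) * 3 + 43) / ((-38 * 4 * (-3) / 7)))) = 106291875 / 137758322 -39840000 * sqrt(69) / 482154127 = 0.09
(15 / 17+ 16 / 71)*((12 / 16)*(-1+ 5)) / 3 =1337 / 1207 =1.11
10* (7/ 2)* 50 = 1750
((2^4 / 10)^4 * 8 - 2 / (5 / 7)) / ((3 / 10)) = 62036 / 375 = 165.43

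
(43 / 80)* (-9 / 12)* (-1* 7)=903 / 320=2.82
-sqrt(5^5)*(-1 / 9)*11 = 275*sqrt(5) / 9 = 68.32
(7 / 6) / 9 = 7 / 54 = 0.13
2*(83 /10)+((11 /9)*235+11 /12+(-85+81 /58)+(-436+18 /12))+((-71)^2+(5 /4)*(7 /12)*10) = 50476639 /10440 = 4834.93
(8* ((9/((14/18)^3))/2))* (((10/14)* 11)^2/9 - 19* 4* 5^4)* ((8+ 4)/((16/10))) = -458055668250/16807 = -27253862.57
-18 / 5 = -3.60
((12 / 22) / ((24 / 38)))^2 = 361 / 484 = 0.75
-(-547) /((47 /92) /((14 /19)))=704536 /893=788.95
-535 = -535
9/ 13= 0.69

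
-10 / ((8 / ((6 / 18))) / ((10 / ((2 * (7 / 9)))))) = -75 / 28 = -2.68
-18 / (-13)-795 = -10317 / 13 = -793.62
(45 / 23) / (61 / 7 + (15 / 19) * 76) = 315 / 11063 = 0.03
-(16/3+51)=-169/3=-56.33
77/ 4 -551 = -2127/ 4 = -531.75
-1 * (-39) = 39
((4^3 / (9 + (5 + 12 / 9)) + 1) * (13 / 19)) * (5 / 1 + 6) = 17017 / 437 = 38.94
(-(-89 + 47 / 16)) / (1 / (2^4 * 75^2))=7745625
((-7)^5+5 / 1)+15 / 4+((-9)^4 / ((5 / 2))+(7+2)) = -283297 / 20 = -14164.85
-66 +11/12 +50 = -181/12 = -15.08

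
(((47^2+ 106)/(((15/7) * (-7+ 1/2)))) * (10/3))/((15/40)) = -518560/351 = -1477.38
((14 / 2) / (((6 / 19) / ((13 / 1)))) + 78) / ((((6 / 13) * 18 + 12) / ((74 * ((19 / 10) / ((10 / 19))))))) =381489277 / 79200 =4816.78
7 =7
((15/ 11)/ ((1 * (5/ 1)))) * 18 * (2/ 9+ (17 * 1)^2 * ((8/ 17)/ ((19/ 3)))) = 22260/ 209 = 106.51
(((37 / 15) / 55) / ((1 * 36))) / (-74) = -1 / 59400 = -0.00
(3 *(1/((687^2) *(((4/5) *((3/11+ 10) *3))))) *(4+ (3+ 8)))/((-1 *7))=-275/497769972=-0.00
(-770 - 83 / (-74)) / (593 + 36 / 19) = -1081043 / 836422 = -1.29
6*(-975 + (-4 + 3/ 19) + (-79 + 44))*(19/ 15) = -38526/ 5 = -7705.20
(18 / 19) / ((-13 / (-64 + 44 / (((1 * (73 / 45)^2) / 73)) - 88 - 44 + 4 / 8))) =-1346913 / 18031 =-74.70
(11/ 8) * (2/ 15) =0.18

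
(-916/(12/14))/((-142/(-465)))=-248465/71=-3499.51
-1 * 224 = -224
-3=-3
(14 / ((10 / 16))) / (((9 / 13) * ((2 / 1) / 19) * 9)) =13832 / 405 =34.15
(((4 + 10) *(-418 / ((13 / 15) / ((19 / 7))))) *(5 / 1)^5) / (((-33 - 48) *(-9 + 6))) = -248187500 / 1053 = -235695.63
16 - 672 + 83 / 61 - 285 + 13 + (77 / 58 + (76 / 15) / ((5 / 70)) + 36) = -43431343 / 53070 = -818.38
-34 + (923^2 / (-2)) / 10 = -42630.45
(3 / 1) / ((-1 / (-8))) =24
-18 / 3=-6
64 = 64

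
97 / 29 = 3.34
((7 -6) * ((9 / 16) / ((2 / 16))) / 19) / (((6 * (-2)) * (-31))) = 3 / 4712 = 0.00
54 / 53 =1.02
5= 5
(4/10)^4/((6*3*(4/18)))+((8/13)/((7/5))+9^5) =3358437239/56875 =59049.45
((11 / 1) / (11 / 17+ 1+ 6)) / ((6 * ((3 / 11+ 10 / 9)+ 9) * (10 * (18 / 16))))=2057 / 1002300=0.00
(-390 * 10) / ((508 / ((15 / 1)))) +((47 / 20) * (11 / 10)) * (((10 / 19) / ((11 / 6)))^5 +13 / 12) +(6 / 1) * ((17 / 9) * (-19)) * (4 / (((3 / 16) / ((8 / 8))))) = -4706.13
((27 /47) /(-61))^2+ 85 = 698674294 /8219689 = 85.00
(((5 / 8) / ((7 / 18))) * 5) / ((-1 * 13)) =-225 / 364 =-0.62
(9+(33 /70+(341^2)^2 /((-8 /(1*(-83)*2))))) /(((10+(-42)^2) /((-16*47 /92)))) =-1846126730722457 /1428070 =-1292742464.11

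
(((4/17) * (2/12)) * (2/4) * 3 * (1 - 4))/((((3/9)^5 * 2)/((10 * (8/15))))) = -1944/17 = -114.35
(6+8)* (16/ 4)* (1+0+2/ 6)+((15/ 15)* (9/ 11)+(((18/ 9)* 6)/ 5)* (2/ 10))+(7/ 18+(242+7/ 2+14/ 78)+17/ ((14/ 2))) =73076908/ 225225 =324.46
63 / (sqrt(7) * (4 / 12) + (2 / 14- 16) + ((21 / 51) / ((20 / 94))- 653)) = -0.09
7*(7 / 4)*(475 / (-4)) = -23275 / 16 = -1454.69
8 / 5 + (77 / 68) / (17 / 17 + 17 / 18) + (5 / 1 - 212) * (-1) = 35561 / 170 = 209.18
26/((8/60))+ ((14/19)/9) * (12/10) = 55603/285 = 195.10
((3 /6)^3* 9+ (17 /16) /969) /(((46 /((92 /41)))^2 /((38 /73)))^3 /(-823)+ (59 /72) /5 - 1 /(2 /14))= -146459894880 /83155097671756693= -0.00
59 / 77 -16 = -1173 / 77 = -15.23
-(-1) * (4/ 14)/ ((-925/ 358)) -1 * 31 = -31.11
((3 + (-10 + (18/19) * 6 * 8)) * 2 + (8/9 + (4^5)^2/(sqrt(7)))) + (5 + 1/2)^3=334081/1368 + 1048576 * sqrt(7)/7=396568.69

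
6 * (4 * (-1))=-24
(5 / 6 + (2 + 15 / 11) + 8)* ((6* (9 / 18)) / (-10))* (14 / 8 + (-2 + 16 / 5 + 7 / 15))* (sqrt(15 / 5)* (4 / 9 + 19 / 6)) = -429065* sqrt(3) / 9504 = -78.19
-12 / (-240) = 1 / 20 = 0.05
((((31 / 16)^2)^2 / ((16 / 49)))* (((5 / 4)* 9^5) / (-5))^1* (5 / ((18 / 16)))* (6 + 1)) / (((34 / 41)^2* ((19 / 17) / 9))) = -157213979273827035 / 677380096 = -232091229.43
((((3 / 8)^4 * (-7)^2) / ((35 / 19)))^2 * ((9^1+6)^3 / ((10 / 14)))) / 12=7311624327 / 67108864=108.95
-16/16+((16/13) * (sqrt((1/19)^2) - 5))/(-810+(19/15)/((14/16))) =-10405943/10484903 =-0.99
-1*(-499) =499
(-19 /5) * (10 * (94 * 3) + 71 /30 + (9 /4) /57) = -3217543 /300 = -10725.14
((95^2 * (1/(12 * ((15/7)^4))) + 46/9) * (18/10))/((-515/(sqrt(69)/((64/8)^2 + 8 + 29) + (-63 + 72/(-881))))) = 244767367/27222900 - 990961 * sqrt(69)/702202500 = 8.98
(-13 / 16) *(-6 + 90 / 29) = 273 / 116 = 2.35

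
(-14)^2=196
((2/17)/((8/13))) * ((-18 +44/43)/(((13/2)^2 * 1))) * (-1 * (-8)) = -5840/9503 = -0.61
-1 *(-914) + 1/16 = 14625/16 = 914.06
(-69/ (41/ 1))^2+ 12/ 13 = 82065/ 21853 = 3.76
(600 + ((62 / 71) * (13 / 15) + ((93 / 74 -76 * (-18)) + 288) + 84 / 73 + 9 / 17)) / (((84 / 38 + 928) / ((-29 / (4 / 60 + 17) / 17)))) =-121773916806109 / 501516917251072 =-0.24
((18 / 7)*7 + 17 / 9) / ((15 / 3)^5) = 179 / 28125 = 0.01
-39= -39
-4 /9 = -0.44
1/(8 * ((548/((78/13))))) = 3/2192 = 0.00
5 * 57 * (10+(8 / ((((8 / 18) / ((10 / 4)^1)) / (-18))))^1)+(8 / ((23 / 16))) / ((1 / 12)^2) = -5225568 / 23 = -227198.61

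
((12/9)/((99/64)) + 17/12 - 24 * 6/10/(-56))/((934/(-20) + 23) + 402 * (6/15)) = 105437/5700618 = 0.02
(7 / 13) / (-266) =-1 / 494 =-0.00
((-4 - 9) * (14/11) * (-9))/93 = 546/341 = 1.60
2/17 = 0.12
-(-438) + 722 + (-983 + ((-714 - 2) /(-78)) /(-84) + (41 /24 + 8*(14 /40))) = 5942633 /32760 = 181.40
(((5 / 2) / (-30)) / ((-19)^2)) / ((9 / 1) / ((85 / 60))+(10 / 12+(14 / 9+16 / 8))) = -51 / 2373214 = -0.00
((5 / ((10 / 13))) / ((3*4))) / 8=13 / 192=0.07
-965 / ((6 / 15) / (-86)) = 207475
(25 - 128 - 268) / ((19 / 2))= -742 / 19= -39.05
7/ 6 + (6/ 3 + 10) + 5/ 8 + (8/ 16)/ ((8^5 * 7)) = 18980867/ 1376256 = 13.79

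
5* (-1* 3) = -15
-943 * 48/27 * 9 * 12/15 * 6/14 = -181056/35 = -5173.03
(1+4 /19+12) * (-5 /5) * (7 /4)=-1757 /76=-23.12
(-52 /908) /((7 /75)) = -975 /1589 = -0.61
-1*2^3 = -8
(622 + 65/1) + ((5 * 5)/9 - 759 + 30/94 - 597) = -281677/423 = -665.90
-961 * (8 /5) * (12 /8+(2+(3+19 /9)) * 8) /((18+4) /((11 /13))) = -3453.03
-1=-1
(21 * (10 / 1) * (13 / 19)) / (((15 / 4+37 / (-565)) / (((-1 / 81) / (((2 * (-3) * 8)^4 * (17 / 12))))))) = -257075 / 4015582636032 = -0.00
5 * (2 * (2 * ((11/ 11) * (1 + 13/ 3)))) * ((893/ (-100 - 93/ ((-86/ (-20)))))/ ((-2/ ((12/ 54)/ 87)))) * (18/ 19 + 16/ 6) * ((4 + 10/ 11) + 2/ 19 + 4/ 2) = 19530685312/ 770286429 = 25.36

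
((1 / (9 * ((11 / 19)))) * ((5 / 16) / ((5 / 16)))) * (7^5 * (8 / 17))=2554664 / 1683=1517.92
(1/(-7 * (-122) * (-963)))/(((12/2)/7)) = -1/704916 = -0.00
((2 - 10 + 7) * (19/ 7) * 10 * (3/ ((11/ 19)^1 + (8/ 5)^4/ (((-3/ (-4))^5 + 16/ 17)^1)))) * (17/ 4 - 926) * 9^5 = 15115958273593546875/ 20941211438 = 721828262.82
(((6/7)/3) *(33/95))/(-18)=-11/1995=-0.01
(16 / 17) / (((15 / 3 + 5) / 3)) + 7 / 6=739 / 510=1.45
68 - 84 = -16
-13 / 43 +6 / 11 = 115 / 473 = 0.24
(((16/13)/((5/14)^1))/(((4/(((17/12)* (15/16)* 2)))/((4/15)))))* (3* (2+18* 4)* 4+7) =546.18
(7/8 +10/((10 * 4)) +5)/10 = 49/80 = 0.61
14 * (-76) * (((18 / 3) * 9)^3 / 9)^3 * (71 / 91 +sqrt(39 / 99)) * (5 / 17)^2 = -1444968086614732800 / 3757 - 47487214114099200 * sqrt(429) / 3179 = -694002972531425.57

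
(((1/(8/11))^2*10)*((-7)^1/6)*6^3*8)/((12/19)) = -241395/4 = -60348.75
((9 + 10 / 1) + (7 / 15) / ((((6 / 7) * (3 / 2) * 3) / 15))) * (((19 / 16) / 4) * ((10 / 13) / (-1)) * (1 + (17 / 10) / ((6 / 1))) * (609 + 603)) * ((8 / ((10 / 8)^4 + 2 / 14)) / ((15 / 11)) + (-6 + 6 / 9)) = 1287163493 / 56835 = 22647.37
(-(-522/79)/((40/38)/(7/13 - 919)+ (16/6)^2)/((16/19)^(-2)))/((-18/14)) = -186149376/363159445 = -0.51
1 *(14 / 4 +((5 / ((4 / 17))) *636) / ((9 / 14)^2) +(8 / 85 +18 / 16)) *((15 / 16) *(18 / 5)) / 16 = 600513043 / 87040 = 6899.28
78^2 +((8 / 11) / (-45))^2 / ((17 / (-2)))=25342445572 / 4165425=6084.00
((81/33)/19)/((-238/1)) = -27/49742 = -0.00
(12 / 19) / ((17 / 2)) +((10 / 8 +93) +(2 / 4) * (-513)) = -209531 / 1292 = -162.18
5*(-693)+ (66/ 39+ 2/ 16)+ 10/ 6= -1079993/ 312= -3461.52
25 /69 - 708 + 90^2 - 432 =480265 /69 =6960.36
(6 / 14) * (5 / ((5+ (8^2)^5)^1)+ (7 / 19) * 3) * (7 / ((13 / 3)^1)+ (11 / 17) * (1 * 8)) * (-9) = -16032039316344 / 553692869821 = -28.95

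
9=9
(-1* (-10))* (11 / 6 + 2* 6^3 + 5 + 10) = 13465 / 3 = 4488.33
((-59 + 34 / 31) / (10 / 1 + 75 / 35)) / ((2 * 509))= -2513 / 536486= -0.00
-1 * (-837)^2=-700569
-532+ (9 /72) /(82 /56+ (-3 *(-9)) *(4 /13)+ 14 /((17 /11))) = -123981053 /233050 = -531.99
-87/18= -29/6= -4.83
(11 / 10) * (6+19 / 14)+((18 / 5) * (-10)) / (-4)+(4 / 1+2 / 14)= 2973 / 140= 21.24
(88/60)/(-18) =-0.08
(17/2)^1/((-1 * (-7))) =17/14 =1.21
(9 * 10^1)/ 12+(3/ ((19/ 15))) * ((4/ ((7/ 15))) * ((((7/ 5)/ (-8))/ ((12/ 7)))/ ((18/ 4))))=535/ 76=7.04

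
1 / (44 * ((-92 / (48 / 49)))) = -3 / 12397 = -0.00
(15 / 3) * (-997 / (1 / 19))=-94715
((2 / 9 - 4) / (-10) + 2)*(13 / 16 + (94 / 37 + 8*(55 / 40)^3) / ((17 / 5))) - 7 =20384821 / 1811520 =11.25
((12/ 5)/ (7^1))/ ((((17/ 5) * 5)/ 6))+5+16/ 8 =4237/ 595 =7.12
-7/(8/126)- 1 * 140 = -1001/4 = -250.25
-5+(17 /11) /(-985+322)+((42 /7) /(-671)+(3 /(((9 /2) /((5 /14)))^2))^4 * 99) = -14880231848163995 /2969359219854027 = -5.01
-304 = -304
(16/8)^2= 4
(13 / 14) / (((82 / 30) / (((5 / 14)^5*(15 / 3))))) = 3046875 / 308710976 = 0.01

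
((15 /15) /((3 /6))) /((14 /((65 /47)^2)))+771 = 11926198 /15463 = 771.27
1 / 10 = 0.10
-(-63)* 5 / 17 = 315 / 17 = 18.53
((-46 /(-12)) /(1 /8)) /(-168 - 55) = -92 /669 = -0.14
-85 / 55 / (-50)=17 / 550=0.03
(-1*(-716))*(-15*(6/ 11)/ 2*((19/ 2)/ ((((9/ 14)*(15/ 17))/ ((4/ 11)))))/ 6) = -3237752/ 1089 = -2973.14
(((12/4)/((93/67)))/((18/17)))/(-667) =-1139/372186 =-0.00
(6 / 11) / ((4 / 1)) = 3 / 22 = 0.14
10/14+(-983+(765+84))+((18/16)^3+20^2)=268.14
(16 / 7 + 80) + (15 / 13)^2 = 98919 / 1183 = 83.62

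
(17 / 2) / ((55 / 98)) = 833 / 55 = 15.15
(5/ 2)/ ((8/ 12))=15/ 4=3.75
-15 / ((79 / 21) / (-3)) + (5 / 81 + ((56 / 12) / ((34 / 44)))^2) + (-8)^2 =208039868 / 1849311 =112.50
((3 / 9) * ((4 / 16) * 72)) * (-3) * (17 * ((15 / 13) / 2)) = -2295 / 13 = -176.54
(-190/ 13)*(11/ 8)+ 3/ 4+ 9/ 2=-193/ 13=-14.85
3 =3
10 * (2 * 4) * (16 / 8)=160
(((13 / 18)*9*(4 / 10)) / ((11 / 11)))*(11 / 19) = 143 / 95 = 1.51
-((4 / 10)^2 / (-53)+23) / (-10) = 30471 / 13250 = 2.30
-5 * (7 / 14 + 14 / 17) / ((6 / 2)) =-75 / 34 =-2.21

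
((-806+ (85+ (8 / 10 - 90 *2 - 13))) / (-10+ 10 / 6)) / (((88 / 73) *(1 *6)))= 166659 / 11000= 15.15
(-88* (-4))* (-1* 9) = -3168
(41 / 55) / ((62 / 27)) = 1107 / 3410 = 0.32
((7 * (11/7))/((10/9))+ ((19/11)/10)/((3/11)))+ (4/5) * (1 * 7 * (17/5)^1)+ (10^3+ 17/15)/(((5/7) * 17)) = 5713/51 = 112.02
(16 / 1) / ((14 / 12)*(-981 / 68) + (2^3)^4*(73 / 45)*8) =97920 / 325217699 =0.00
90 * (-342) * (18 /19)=-29160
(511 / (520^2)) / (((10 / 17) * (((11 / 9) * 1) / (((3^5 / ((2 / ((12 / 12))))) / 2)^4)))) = 272607264823383 / 7614464000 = 35801.24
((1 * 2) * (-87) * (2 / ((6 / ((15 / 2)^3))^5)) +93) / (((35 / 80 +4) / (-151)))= 23673300563945664933 / 1163264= 20350754913713.19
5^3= 125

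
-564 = -564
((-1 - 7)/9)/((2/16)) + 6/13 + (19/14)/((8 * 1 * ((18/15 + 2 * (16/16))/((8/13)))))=-173417/26208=-6.62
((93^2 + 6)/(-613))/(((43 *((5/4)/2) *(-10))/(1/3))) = 2308/131795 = 0.02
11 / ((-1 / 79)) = -869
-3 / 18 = -1 / 6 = -0.17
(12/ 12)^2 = 1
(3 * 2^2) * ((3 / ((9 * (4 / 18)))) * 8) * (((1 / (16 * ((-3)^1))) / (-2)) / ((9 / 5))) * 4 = 10 / 3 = 3.33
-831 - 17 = -848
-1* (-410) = 410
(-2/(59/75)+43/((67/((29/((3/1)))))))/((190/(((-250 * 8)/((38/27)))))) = -39080700/1427033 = -27.39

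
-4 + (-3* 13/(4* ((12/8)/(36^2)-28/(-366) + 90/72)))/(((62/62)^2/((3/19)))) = -6859540/1329487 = -5.16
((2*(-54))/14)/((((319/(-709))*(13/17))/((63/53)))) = 5857758/219791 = 26.65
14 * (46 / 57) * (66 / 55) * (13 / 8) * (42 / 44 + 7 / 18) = 14651 / 495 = 29.60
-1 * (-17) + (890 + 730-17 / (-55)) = 90052 / 55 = 1637.31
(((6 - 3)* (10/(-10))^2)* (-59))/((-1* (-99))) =-59/33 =-1.79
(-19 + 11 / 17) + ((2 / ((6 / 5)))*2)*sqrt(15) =-312 / 17 + 10*sqrt(15) / 3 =-5.44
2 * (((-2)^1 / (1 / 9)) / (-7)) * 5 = 180 / 7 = 25.71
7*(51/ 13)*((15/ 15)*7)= 192.23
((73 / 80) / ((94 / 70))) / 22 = 511 / 16544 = 0.03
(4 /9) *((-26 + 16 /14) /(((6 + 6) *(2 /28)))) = -116 /9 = -12.89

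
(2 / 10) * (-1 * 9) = -9 / 5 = -1.80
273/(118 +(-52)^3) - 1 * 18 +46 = 187307/6690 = 28.00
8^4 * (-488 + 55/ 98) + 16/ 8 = -97830814/ 49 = -1996547.22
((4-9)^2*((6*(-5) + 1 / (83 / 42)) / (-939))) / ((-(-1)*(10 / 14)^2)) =39984 / 25979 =1.54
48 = 48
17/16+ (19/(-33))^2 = 1.39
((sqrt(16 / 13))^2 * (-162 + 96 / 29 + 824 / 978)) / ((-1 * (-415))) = -7162976 / 15301299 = -0.47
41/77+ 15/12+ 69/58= 26547/8932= 2.97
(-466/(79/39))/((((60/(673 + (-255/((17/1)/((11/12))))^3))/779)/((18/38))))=137815886403/50560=2725788.89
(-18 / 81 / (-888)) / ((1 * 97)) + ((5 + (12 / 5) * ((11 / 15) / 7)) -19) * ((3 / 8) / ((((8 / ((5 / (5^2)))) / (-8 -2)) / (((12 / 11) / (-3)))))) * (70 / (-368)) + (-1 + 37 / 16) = 5498189437 / 3922633440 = 1.40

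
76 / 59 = 1.29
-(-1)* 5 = 5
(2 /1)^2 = 4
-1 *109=-109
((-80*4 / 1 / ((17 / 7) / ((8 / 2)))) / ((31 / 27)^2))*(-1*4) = 26127360 / 16337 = 1599.28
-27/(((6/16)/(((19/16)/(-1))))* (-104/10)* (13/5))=-4275/1352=-3.16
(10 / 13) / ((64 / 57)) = 285 / 416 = 0.69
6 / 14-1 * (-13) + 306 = 2236 / 7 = 319.43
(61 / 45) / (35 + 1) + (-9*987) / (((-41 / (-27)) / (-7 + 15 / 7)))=1887208541 / 66420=28413.26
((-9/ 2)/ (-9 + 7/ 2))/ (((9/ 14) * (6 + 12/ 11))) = 7/ 39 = 0.18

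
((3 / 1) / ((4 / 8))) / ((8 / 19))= 57 / 4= 14.25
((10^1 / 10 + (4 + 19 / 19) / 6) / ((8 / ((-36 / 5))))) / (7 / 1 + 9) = -33 / 320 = -0.10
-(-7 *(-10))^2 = -4900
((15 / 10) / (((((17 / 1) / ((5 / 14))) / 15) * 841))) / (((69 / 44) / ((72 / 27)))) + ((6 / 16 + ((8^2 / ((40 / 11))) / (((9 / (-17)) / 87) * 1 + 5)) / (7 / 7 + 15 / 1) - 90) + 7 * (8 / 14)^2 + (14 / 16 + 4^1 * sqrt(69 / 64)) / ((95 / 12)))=-86.48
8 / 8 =1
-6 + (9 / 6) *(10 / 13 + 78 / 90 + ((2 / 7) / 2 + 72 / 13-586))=-397681 / 455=-874.02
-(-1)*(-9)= -9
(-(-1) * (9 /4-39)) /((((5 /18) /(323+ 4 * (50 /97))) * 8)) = -41715513 /7760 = -5375.71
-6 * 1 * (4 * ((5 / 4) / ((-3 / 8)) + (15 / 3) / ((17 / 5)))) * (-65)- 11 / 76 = -3754587 / 1292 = -2906.03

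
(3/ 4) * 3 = 9/ 4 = 2.25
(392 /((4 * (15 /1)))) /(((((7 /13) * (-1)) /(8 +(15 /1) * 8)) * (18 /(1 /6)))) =-5824 /405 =-14.38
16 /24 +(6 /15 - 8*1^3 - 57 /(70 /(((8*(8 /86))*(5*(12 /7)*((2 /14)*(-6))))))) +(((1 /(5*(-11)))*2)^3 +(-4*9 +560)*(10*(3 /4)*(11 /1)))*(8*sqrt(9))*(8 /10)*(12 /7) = 52373405677638664 /36807973125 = 1422882.09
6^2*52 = 1872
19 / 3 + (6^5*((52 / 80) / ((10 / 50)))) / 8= 3165.33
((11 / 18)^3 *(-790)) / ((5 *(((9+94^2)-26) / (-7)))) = 736043 / 25716204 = 0.03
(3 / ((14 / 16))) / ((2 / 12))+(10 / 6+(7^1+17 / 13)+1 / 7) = 8378 / 273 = 30.69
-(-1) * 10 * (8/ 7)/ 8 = 10/ 7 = 1.43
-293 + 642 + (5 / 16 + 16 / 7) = 39379 / 112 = 351.60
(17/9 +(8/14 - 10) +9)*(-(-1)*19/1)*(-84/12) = -194.22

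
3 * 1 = 3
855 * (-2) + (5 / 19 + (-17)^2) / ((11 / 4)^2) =-3843354 / 2299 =-1671.75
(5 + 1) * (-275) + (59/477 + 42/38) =-14942812/9063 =-1648.77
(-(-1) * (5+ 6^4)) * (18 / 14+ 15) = 21187.71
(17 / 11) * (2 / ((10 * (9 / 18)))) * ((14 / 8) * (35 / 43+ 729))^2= 205090831673 / 203390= 1008362.42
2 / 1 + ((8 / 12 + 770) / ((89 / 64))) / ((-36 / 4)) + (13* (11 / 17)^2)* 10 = -3574628 / 694467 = -5.15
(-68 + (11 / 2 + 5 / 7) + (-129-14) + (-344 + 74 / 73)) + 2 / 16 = -2238781 / 4088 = -547.65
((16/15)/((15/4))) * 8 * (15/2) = 256/15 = 17.07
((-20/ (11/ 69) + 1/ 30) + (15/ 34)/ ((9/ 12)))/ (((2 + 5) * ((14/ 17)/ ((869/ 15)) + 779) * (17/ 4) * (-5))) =110649454/ 102712264725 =0.00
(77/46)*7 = 539/46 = 11.72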